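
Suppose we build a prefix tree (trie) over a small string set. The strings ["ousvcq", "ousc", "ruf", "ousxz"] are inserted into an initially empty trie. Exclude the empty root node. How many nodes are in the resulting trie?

Count nodes per top-level branch (shared prefixes stored once):
  'o'-branch (ousc, ousvcq, ousxz): 9 nodes
  'r'-branch (ruf): 3 nodes
Sum: 12

12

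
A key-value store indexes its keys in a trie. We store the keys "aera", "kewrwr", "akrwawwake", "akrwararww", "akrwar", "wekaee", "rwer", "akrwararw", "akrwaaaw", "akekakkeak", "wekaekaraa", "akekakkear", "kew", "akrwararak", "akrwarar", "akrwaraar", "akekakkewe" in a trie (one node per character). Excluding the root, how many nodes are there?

57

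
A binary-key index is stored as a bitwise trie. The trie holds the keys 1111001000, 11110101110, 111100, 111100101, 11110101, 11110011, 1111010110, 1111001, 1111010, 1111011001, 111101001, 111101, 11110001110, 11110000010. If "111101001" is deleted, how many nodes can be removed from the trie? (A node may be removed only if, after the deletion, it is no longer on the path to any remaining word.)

2

After clearing the end-marker at "111101001", prune upward until reaching a node still needed by another word.
The suffix "01" (2 nodes) is used only by "111101001"; the node for "1111010" still has the child "1", so pruning stops there.
Nodes removed: 2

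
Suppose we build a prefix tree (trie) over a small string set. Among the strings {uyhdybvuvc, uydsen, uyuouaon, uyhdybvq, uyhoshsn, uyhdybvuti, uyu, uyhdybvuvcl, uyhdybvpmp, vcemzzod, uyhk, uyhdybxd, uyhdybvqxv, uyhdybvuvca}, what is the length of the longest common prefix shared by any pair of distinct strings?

10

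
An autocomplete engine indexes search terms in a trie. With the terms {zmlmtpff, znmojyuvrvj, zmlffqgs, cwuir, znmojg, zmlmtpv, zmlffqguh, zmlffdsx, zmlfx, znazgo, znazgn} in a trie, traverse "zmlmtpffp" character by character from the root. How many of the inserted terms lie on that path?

Check each prefix of "zmlmtpffp" against the stored set — each match is an end-marker on the path.
Prefixes of the query that are stored words: "zmlmtpff"
Count: 1

1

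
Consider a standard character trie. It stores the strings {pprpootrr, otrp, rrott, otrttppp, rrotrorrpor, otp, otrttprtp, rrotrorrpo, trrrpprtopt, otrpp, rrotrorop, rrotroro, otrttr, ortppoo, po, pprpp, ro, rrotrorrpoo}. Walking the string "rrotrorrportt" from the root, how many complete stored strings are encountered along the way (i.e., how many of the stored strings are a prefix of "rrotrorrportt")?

Check each prefix of "rrotrorrportt" against the stored set — each match is an end-marker on the path.
Prefixes of the query that are stored words: "rrotrorrpo", "rrotrorrpor"
Count: 2

2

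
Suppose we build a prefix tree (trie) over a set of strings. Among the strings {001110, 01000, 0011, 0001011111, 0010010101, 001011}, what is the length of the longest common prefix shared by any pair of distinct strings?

Equivalently: take the maximum, over all pairs, of their longest common prefix length.
"0010010101" and "001011" agree on "0010" (4 characters) before diverging; nothing deeper is shared.
Longest shared-prefix length: 4

4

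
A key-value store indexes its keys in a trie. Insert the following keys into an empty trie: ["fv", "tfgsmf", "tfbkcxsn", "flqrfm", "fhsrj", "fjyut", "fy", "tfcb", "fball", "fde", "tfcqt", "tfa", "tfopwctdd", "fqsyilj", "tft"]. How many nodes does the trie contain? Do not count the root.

53

For each word, the new-node count is its length minus the longest prefix already in the trie:
  "fv" → 2 new (f, v)
  "tfgsmf" → 6 new (t, f, g, s, m, f)
  "tfbkcxsn" → prefix "tf" already present; 6 new (b, k, c, x, s, n)
  "flqrfm" → prefix "f" already present; 5 new (l, q, r, f, m)
  "fhsrj" → prefix "f" already present; 4 new (h, s, r, j)
  "fjyut" → prefix "f" already present; 4 new (j, y, u, t)
  "fy" → prefix "f" already present; 1 new (y)
  "tfcb" → prefix "tf" already present; 2 new (c, b)
  "fball" → prefix "f" already present; 4 new (b, a, l, l)
  "fde" → prefix "f" already present; 2 new (d, e)
  "tfcqt" → prefix "tfc" already present; 2 new (q, t)
  "tfa" → prefix "tf" already present; 1 new (a)
  "tfopwctdd" → prefix "tf" already present; 7 new (o, p, w, c, t, d, d)
  "fqsyilj" → prefix "f" already present; 6 new (q, s, y, i, l, j)
  "tft" → prefix "tf" already present; 1 new (t)
Total nodes = 2 + 6 + 6 + 5 + 4 + 4 + 1 + 2 + 4 + 2 + 2 + 1 + 7 + 6 + 1 = 53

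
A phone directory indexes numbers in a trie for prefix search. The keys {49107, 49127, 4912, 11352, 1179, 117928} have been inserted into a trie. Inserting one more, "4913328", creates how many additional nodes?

4

Walking "4913328" from the root, the first 3 characters ("491") follow existing edges; "3" is the first miss.
New nodes needed: |"4913328"| − 3 = 7 − 3 = 4.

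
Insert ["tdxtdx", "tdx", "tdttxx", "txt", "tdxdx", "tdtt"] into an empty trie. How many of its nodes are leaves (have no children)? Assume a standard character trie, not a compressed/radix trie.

A leaf is a node with no children — equivalently, the end of a word that is not a proper prefix of any other stored word.
Those words: "tdttxx", "tdxdx", "tdxtdx", "txt"
Leaf count: 4

4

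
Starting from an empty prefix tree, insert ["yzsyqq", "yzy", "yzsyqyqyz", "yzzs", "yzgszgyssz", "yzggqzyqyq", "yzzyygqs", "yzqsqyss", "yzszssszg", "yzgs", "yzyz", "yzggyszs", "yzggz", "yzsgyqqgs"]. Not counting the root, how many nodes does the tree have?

Trace insertions, counting only characters that open a new branch:
  "yzsyqq" → 6 new (y, z, s, y, q, q)
  "yzy" → prefix "yz" already present; 1 new (y)
  "yzsyqyqyz" → prefix "yzsyq" already present; 4 new (y, q, y, z)
  "yzzs" → prefix "yz" already present; 2 new (z, s)
  "yzgszgyssz" → prefix "yz" already present; 8 new (g, s, z, g, y, s, s, z)
  "yzggqzyqyq" → prefix "yzg" already present; 7 new (g, q, z, y, q, y, q)
  "yzzyygqs" → prefix "yzz" already present; 5 new (y, y, g, q, s)
  "yzqsqyss" → prefix "yz" already present; 6 new (q, s, q, y, s, s)
  "yzszssszg" → prefix "yzs" already present; 6 new (z, s, s, s, z, g)
  "yzgs" → prefix "yzgs" already present; 0 new (none)
  "yzyz" → prefix "yzy" already present; 1 new (z)
  "yzggyszs" → prefix "yzgg" already present; 4 new (y, s, z, s)
  "yzggz" → prefix "yzgg" already present; 1 new (z)
  "yzsgyqqgs" → prefix "yzs" already present; 6 new (g, y, q, q, g, s)
Total nodes = 6 + 1 + 4 + 2 + 8 + 7 + 5 + 6 + 6 + 0 + 1 + 4 + 1 + 6 = 57

57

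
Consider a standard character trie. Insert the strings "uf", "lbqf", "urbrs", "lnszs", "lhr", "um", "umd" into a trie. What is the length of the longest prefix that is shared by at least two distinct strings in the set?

2

Look for the deepest trie node that still has at least two words in its subtree.
e.g. "um" and "umd" share the prefix "um" of length 2; no pair shares a longer one.
Longest shared-prefix length: 2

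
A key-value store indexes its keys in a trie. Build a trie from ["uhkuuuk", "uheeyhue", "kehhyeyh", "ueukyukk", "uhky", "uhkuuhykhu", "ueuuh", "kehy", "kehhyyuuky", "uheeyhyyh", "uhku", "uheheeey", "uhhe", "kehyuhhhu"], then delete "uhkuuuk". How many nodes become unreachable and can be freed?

2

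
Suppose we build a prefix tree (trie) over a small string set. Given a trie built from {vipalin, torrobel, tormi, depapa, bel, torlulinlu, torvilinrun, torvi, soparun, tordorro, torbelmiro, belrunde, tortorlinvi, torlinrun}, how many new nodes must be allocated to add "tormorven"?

5

Walking "tormorven" from the root, the first 4 characters ("torm") follow existing edges; "o" is the first miss.
New nodes needed: |"tormorven"| − 4 = 9 − 4 = 5.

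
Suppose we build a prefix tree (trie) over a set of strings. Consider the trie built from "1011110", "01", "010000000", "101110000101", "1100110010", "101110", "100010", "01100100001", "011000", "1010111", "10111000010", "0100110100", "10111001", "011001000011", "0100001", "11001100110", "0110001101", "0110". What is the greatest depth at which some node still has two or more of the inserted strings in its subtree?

Look for the deepest trie node that still has at least two words in its subtree.
e.g. "01100100001" and "011001000011" share the prefix "01100100001" of length 11; no pair shares a longer one.
Longest shared-prefix length: 11

11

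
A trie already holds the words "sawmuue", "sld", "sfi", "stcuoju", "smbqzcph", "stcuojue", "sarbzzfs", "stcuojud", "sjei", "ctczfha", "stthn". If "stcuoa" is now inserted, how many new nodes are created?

Walking "stcuoa" from the root, the first 5 characters ("stcuo") follow existing edges; "a" is the first miss.
New nodes needed: |"stcuoa"| − 5 = 6 − 5 = 1.

1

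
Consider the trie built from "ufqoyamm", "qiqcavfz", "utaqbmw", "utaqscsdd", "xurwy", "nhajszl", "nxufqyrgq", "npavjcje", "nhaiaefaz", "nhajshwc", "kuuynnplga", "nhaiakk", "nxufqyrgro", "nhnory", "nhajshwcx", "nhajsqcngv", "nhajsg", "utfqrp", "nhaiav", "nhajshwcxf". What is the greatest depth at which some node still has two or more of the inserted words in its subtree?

Look for the deepest trie node that still has at least two words in its subtree.
"nhajshwcx" and "nhajshwcxf" agree on "nhajshwcx" (9 characters) before diverging; nothing deeper is shared.
Longest shared-prefix length: 9

9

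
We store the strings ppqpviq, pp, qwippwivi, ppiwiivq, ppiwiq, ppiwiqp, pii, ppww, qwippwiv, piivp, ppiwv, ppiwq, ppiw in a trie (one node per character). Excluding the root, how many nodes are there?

32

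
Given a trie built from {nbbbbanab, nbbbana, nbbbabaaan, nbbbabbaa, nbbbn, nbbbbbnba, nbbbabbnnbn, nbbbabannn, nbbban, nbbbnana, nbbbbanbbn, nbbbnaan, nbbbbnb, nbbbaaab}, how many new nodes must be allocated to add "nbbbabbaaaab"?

Walking "nbbbabbaaaab" from the root, the first 9 characters ("nbbbabbaa") follow existing edges; "a" is the first miss.
New nodes needed: |"nbbbabbaaaab"| − 9 = 12 − 9 = 3.

3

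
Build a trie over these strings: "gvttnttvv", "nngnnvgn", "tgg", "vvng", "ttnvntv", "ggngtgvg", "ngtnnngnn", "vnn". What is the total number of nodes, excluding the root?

47

Insert word by word; a character creates a node only if that edge doesn't already exist:
  "gvttnttvv" → 9 new (g, v, t, t, n, t, t, v, v)
  "nngnnvgn" → 8 new (n, n, g, n, n, v, g, n)
  "tgg" → 3 new (t, g, g)
  "vvng" → 4 new (v, v, n, g)
  "ttnvntv" → prefix "t" already present; 6 new (t, n, v, n, t, v)
  "ggngtgvg" → prefix "g" already present; 7 new (g, n, g, t, g, v, g)
  "ngtnnngnn" → prefix "n" already present; 8 new (g, t, n, n, n, g, n, n)
  "vnn" → prefix "v" already present; 2 new (n, n)
Total nodes = 9 + 8 + 3 + 4 + 6 + 7 + 8 + 2 = 47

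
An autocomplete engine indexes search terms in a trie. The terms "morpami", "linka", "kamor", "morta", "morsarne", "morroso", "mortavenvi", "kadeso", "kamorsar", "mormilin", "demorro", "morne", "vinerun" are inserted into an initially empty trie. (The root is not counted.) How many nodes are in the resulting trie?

For each word, the new-node count is its length minus the longest prefix already in the trie:
  "morpami" → 7 new (m, o, r, p, a, m, i)
  "linka" → 5 new (l, i, n, k, a)
  "kamor" → 5 new (k, a, m, o, r)
  "morta" → prefix "mor" already present; 2 new (t, a)
  "morsarne" → prefix "mor" already present; 5 new (s, a, r, n, e)
  "morroso" → prefix "mor" already present; 4 new (r, o, s, o)
  "mortavenvi" → prefix "morta" already present; 5 new (v, e, n, v, i)
  "kadeso" → prefix "ka" already present; 4 new (d, e, s, o)
  "kamorsar" → prefix "kamor" already present; 3 new (s, a, r)
  "mormilin" → prefix "mor" already present; 5 new (m, i, l, i, n)
  "demorro" → 7 new (d, e, m, o, r, r, o)
  "morne" → prefix "mor" already present; 2 new (n, e)
  "vinerun" → 7 new (v, i, n, e, r, u, n)
Total nodes = 7 + 5 + 5 + 2 + 5 + 4 + 5 + 4 + 3 + 5 + 7 + 2 + 7 = 61

61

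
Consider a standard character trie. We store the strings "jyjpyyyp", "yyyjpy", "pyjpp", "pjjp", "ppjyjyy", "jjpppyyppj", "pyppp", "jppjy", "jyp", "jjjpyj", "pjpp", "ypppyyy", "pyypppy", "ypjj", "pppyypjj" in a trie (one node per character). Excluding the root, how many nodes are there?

Insert word by word; a character creates a node only if that edge doesn't already exist:
  "jyjpyyyp" → 8 new (j, y, j, p, y, y, y, p)
  "yyyjpy" → 6 new (y, y, y, j, p, y)
  "pyjpp" → 5 new (p, y, j, p, p)
  "pjjp" → prefix "p" already present; 3 new (j, j, p)
  "ppjyjyy" → prefix "p" already present; 6 new (p, j, y, j, y, y)
  "jjpppyyppj" → prefix "j" already present; 9 new (j, p, p, p, y, y, p, p, j)
  "pyppp" → prefix "py" already present; 3 new (p, p, p)
  "jppjy" → prefix "j" already present; 4 new (p, p, j, y)
  "jyp" → prefix "jy" already present; 1 new (p)
  "jjjpyj" → prefix "jj" already present; 4 new (j, p, y, j)
  "pjpp" → prefix "pj" already present; 2 new (p, p)
  "ypppyyy" → prefix "y" already present; 6 new (p, p, p, y, y, y)
  "pyypppy" → prefix "py" already present; 5 new (y, p, p, p, y)
  "ypjj" → prefix "yp" already present; 2 new (j, j)
  "pppyypjj" → prefix "pp" already present; 6 new (p, y, y, p, j, j)
Total nodes = 8 + 6 + 5 + 3 + 6 + 9 + 3 + 4 + 1 + 4 + 2 + 6 + 5 + 2 + 6 = 70

70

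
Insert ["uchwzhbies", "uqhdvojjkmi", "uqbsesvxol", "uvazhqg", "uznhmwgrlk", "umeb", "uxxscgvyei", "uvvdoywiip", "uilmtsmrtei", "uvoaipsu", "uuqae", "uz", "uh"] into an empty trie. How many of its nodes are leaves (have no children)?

12

Leaves are exactly the stored words that no other stored word extends.
Those words: "uchwzhbies", "uh", "uilmtsmrtei", "umeb", "uqbsesvxol", "uqhdvojjkmi", "uuqae", "uvazhqg", "uvoaipsu", "uvvdoywiip", "uxxscgvyei", "uznhmwgrlk"
Leaf count: 12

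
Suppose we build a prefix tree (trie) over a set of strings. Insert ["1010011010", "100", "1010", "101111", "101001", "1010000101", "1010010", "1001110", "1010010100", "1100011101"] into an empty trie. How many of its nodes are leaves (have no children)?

6

Leaves are exactly the stored words that no other stored word extends.
Those words: "1001110", "1010000101", "1010010100", "1010011010", "101111", "1100011101"
Leaf count: 6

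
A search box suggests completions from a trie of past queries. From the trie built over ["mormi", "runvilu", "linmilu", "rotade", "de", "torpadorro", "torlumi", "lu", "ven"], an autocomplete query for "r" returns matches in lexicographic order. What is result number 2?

Filter for "r…" and sort: "rotade", "runvilu"
The 2nd is runvilu.

runvilu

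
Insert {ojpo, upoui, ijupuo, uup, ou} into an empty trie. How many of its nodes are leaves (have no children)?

5

A leaf is a node with no children — equivalently, the end of a word that is not a proper prefix of any other stored word.
Those words: "ijupuo", "ojpo", "ou", "upoui", "uup"
Leaf count: 5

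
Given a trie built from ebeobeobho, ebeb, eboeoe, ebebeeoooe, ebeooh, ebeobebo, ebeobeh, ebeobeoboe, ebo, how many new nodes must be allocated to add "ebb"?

1

The longest prefix of "ebb" already in the trie is "eb" (length 2).
Each of the 1 remaining characters creates one node.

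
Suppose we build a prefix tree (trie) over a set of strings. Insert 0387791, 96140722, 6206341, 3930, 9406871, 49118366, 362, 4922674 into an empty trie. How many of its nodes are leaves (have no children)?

8

Leaves are exactly the stored words that no other stored word extends.
Those words: "0387791", "362", "3930", "49118366", "4922674", "6206341", "9406871", "96140722"
Leaf count: 8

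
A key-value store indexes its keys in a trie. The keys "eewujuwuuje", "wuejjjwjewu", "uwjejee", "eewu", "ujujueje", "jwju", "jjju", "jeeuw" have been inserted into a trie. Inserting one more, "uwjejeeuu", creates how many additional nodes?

2

"uwjejee" is already a path in the trie; the remaining "uu" must be added.
Each of the 2 remaining characters creates one node.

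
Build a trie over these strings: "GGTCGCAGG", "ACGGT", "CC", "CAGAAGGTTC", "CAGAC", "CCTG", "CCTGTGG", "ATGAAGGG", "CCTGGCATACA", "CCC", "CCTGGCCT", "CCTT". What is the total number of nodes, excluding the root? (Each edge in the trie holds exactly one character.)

49

Insert word by word; a character creates a node only if that edge doesn't already exist:
  "GGTCGCAGG" → 9 new (G, G, T, C, G, C, A, G, G)
  "ACGGT" → 5 new (A, C, G, G, T)
  "CC" → 2 new (C, C)
  "CAGAAGGTTC" → prefix "C" already present; 9 new (A, G, A, A, G, G, T, T, C)
  "CAGAC" → prefix "CAGA" already present; 1 new (C)
  "CCTG" → prefix "CC" already present; 2 new (T, G)
  "CCTGTGG" → prefix "CCTG" already present; 3 new (T, G, G)
  "ATGAAGGG" → prefix "A" already present; 7 new (T, G, A, A, G, G, G)
  "CCTGGCATACA" → prefix "CCTG" already present; 7 new (G, C, A, T, A, C, A)
  "CCC" → prefix "CC" already present; 1 new (C)
  "CCTGGCCT" → prefix "CCTGGC" already present; 2 new (C, T)
  "CCTT" → prefix "CCT" already present; 1 new (T)
Total nodes = 9 + 5 + 2 + 9 + 1 + 2 + 3 + 7 + 7 + 1 + 2 + 1 = 49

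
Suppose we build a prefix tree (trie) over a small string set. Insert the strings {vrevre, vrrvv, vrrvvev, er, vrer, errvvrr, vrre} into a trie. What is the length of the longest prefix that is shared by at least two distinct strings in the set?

Equivalently: take the maximum, over all pairs, of their longest common prefix length.
"vrrvv" and "vrrvvev" agree on "vrrvv" (5 characters) before diverging; nothing deeper is shared.
Longest shared-prefix length: 5

5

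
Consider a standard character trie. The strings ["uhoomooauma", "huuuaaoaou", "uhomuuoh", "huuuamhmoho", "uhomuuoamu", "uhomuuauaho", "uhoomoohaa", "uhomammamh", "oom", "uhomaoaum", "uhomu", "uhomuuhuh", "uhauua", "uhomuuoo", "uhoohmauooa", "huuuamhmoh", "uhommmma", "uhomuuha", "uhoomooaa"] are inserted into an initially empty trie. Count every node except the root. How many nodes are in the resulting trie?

77

Insert word by word; a character creates a node only if that edge doesn't already exist:
  "uhoomooauma" → 11 new (u, h, o, o, m, o, o, a, u, m, a)
  "huuuaaoaou" → 10 new (h, u, u, u, a, a, o, a, o, u)
  "uhomuuoh" → prefix "uho" already present; 5 new (m, u, u, o, h)
  "huuuamhmoho" → prefix "huuua" already present; 6 new (m, h, m, o, h, o)
  "uhomuuoamu" → prefix "uhomuuo" already present; 3 new (a, m, u)
  "uhomuuauaho" → prefix "uhomuu" already present; 5 new (a, u, a, h, o)
  "uhoomoohaa" → prefix "uhoomoo" already present; 3 new (h, a, a)
  "uhomammamh" → prefix "uhom" already present; 6 new (a, m, m, a, m, h)
  "oom" → 3 new (o, o, m)
  "uhomaoaum" → prefix "uhoma" already present; 4 new (o, a, u, m)
  "uhomu" → prefix "uhomu" already present; 0 new (none)
  "uhomuuhuh" → prefix "uhomuu" already present; 3 new (h, u, h)
  "uhauua" → prefix "uh" already present; 4 new (a, u, u, a)
  "uhomuuoo" → prefix "uhomuuo" already present; 1 new (o)
  "uhoohmauooa" → prefix "uhoo" already present; 7 new (h, m, a, u, o, o, a)
  "huuuamhmoh" → prefix "huuuamhmoh" already present; 0 new (none)
  "uhommmma" → prefix "uhom" already present; 4 new (m, m, m, a)
  "uhomuuha" → prefix "uhomuuh" already present; 1 new (a)
  "uhoomooaa" → prefix "uhoomooa" already present; 1 new (a)
Total nodes = 11 + 10 + 5 + 6 + 3 + 5 + 3 + 6 + 3 + 4 + 0 + 3 + 4 + 1 + 7 + 0 + 4 + 1 + 1 = 77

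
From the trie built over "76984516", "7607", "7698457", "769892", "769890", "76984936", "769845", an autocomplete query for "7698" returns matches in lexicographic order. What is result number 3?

7698457

Filter for "7698…" and sort: "769845", "76984516", "7698457", "76984936", "769890", "769892"
Position 3: 7698457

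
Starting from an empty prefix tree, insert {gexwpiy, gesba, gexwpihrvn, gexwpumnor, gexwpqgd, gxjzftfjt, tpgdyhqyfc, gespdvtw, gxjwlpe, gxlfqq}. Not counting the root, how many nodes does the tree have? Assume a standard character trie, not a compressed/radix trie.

For each word, the new-node count is its length minus the longest prefix already in the trie:
  "gexwpiy" → 7 new (g, e, x, w, p, i, y)
  "gesba" → prefix "ge" already present; 3 new (s, b, a)
  "gexwpihrvn" → prefix "gexwpi" already present; 4 new (h, r, v, n)
  "gexwpumnor" → prefix "gexwp" already present; 5 new (u, m, n, o, r)
  "gexwpqgd" → prefix "gexwp" already present; 3 new (q, g, d)
  "gxjzftfjt" → prefix "g" already present; 8 new (x, j, z, f, t, f, j, t)
  "tpgdyhqyfc" → 10 new (t, p, g, d, y, h, q, y, f, c)
  "gespdvtw" → prefix "ges" already present; 5 new (p, d, v, t, w)
  "gxjwlpe" → prefix "gxj" already present; 4 new (w, l, p, e)
  "gxlfqq" → prefix "gx" already present; 4 new (l, f, q, q)
Total nodes = 7 + 3 + 4 + 5 + 3 + 8 + 10 + 5 + 4 + 4 = 53

53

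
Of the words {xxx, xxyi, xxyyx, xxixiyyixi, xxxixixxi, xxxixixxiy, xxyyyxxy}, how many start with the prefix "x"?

7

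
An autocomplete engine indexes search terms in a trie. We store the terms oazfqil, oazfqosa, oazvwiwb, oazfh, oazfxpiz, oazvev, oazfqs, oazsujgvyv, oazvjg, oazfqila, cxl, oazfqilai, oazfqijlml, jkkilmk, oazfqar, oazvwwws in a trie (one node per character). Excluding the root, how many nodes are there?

53

Trace insertions, counting only characters that open a new branch:
  "oazfqil" → 7 new (o, a, z, f, q, i, l)
  "oazfqosa" → prefix "oazfq" already present; 3 new (o, s, a)
  "oazvwiwb" → prefix "oaz" already present; 5 new (v, w, i, w, b)
  "oazfh" → prefix "oazf" already present; 1 new (h)
  "oazfxpiz" → prefix "oazf" already present; 4 new (x, p, i, z)
  "oazvev" → prefix "oazv" already present; 2 new (e, v)
  "oazfqs" → prefix "oazfq" already present; 1 new (s)
  "oazsujgvyv" → prefix "oaz" already present; 7 new (s, u, j, g, v, y, v)
  "oazvjg" → prefix "oazv" already present; 2 new (j, g)
  "oazfqila" → prefix "oazfqil" already present; 1 new (a)
  "cxl" → 3 new (c, x, l)
  "oazfqilai" → prefix "oazfqila" already present; 1 new (i)
  "oazfqijlml" → prefix "oazfqi" already present; 4 new (j, l, m, l)
  "jkkilmk" → 7 new (j, k, k, i, l, m, k)
  "oazfqar" → prefix "oazfq" already present; 2 new (a, r)
  "oazvwwws" → prefix "oazvw" already present; 3 new (w, w, s)
Total nodes = 7 + 3 + 5 + 1 + 4 + 2 + 1 + 7 + 2 + 1 + 3 + 1 + 4 + 7 + 2 + 3 = 53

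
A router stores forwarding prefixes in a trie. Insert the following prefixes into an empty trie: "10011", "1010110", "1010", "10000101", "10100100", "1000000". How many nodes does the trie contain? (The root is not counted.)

21

Trie structure (* marks end of a word):
(root)
└─ 1
   └─ 0
      ├─ 0
      │  ├─ 0
      │  │  └─ 0
      │  │     ├─ 0
      │  │     │  └─ 0 *
      │  │     └─ 1
      │  │        └─ 0
      │  │           └─ 1 *
      │  └─ 1
      │     └─ 1 *
      └─ 1
         └─ 0 *
            ├─ 0
            │  └─ 1
            │     └─ 0
            │        └─ 0 *
            └─ 1
               └─ 1
                  └─ 0 *
Counting every labelled node above: 21.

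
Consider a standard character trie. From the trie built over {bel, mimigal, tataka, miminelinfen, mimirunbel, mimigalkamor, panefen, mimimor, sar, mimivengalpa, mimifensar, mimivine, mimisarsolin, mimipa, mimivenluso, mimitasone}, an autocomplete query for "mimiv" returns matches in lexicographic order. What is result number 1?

Filter for "mimiv…" and sort: "mimivengalpa", "mimivenluso", "mimivine"
Position 1: mimivengalpa

mimivengalpa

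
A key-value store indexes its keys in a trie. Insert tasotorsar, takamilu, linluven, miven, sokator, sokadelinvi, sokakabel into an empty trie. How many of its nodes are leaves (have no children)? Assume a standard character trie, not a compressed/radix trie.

Leaves are exactly the stored words that no other stored word extends.
Those words: "linluven", "miven", "sokadelinvi", "sokakabel", "sokator", "takamilu", "tasotorsar"
Leaf count: 7

7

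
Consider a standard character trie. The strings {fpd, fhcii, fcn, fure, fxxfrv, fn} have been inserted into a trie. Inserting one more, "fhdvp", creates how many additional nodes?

"fh" is already a path in the trie; the remaining "dvp" must be added.
New nodes needed: |"fhdvp"| − 2 = 5 − 2 = 3.

3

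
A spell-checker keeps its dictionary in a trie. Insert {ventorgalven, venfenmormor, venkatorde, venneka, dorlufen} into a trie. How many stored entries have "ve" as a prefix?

Walk to "ve"; the words in its subtree are exactly those with that prefix.
Words under "ve": venfenmormor, venkatorde, venneka, ventorgalven
Count: 4

4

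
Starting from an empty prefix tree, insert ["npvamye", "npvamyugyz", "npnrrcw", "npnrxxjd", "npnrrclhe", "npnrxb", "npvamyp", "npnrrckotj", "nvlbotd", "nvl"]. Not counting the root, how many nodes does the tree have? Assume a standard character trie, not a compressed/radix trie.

35

Trie structure (* marks end of a word):
(root)
└─ n
   ├─ p
   │  ├─ n
   │  │  └─ r
   │  │     ├─ r
   │  │     │  └─ c
   │  │     │     ├─ k
   │  │     │     │  └─ o
   │  │     │     │     └─ t
   │  │     │     │        └─ j *
   │  │     │     ├─ l
   │  │     │     │  └─ h
   │  │     │     │     └─ e *
   │  │     │     └─ w *
   │  │     └─ x
   │  │        ├─ b *
   │  │        └─ x
   │  │           └─ j
   │  │              └─ d *
   │  └─ v
   │     └─ a
   │        └─ m
   │           └─ y
   │              ├─ e *
   │              ├─ p *
   │              └─ u
   │                 └─ g
   │                    └─ y
   │                       └─ z *
   └─ v
      └─ l *
         └─ b
            └─ o
               └─ t
                  └─ d *
Counting every labelled node above: 35.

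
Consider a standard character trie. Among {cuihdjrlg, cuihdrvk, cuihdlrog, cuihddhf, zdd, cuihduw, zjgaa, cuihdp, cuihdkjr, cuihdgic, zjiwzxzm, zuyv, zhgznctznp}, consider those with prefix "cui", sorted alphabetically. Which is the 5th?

DFS of the "cui" subtree visits, in order: "cuihddhf", "cuihdgic", "cuihdjrlg", "cuihdkjr", "cuihdlrog", "cuihdp", "cuihdrvk", "cuihduw"
The 5th is cuihdlrog.

cuihdlrog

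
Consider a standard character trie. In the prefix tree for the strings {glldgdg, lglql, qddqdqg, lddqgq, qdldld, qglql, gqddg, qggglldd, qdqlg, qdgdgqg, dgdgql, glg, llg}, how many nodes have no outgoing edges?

13

Leaves are exactly the stored words that no other stored word extends.
Those words: "dgdgql", "glg", "glldgdg", "gqddg", "lddqgq", "lglql", "llg", "qddqdqg", "qdgdgqg", "qdldld", "qdqlg", "qggglldd", "qglql"
Leaf count: 13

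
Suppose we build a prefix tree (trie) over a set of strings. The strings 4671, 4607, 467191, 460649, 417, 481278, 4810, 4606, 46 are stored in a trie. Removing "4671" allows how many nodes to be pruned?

0

A node on "4671"'s path can go only if nothing else ends at it or branches off below it.
Every node on "4671" is still needed (e.g. by "467191"), so nothing is freed.
Nodes removed: 0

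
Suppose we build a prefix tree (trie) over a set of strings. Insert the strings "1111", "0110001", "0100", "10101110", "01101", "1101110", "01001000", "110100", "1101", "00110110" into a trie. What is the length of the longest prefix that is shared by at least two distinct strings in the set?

Equivalently: take the maximum, over all pairs, of their longest common prefix length.
e.g. "0100" and "01001000" share the prefix "0100" of length 4; no pair shares a longer one.
Longest shared-prefix length: 4

4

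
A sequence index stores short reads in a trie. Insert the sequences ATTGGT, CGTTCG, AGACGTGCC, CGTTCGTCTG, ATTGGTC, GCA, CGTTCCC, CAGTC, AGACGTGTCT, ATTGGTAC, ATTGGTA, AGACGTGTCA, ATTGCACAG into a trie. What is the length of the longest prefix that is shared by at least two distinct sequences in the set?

9

Equivalently: take the maximum, over all pairs, of their longest common prefix length.
e.g. "AGACGTGTCA" and "AGACGTGTCT" share the prefix "AGACGTGTC" of length 9; no pair shares a longer one.
Longest shared-prefix length: 9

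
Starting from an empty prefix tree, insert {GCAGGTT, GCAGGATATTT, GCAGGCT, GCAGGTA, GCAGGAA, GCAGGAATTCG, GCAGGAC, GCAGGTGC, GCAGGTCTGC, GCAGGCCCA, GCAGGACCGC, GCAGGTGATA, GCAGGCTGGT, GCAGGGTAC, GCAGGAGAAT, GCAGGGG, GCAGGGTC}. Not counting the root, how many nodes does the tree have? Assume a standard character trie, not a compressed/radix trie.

Count nodes per top-level branch (shared prefixes stored once):
  'G'-branch (GCAGGAA, GCAGGAATTCG, GCAGGAC, GCAGGACCGC, GCAGGAGAAT, GCAGGATATTT, GCAGGCCCA, GCAGGCT, GCAGGCTGGT, GCAGGGG, GCAGGGTAC, GCAGGGTC, GCAGGTA, GCAGGTCTGC, GCAGGTGATA, GCAGGTGC, GCAGGTT): 50 nodes
Sum: 50

50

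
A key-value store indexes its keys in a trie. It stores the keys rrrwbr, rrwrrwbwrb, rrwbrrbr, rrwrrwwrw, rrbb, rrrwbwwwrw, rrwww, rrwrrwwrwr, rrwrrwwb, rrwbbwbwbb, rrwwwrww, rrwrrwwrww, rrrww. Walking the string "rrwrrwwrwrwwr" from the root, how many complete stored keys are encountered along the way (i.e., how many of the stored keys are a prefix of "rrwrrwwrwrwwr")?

2

Walk "rrwrrwwrwrwwr" from the root; an end-of-word marker is hit whenever a stored word is a prefix of "rrwrrwwrwrwwr".
Prefixes of the query that are stored words: "rrwrrwwrw", "rrwrrwwrwr"
Count: 2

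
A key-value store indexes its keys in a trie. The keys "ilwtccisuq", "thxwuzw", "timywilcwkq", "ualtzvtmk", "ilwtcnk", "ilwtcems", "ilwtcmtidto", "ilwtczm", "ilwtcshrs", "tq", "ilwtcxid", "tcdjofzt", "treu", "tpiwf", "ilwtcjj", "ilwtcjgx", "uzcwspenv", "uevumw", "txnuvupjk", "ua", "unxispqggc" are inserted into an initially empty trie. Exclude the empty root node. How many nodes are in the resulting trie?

105

Count nodes per top-level branch (shared prefixes stored once):
  'i'-branch (ilwtccisuq, ilwtcems, ilwtcjgx, ilwtcjj, ilwtcmtidto, ilwtcnk, ilwtcshrs, ilwtcxid, ilwtczm): 34 nodes
  't'-branch (tcdjofzt, thxwuzw, timywilcwkq, tpiwf, tq, treu, txnuvupjk): 40 nodes
  'u'-branch (ua, ualtzvtmk, uevumw, unxispqggc, uzcwspenv): 31 nodes
Sum: 105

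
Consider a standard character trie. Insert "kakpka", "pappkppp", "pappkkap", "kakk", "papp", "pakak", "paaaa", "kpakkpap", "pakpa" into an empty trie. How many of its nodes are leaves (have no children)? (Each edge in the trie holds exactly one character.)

A leaf is a node with no children — equivalently, the end of a word that is not a proper prefix of any other stored word.
Those words: "kakk", "kakpka", "kpakkpap", "paaaa", "pakak", "pakpa", "pappkkap", "pappkppp"
Leaf count: 8

8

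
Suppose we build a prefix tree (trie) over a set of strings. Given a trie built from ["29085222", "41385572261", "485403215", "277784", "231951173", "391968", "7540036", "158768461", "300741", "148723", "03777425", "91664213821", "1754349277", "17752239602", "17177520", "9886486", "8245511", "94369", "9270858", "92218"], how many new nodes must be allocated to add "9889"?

Walking "9889" from the root, the first 3 characters ("988") follow existing edges; "9" is the first miss.
So 4 − 3 = 1 new nodes.

1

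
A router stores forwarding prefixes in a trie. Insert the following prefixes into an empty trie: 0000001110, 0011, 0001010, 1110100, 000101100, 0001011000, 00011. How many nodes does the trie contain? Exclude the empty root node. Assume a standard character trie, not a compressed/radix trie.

Trie structure (* marks end of a word):
(root)
├─ 0
│  └─ 0
│     ├─ 0
│     │  ├─ 0
│     │  │  └─ 0
│     │  │     └─ 0
│     │  │        └─ 1
│     │  │           └─ 1
│     │  │              └─ 1
│     │  │                 └─ 0 *
│     │  └─ 1
│     │     ├─ 0
│     │     │  └─ 1
│     │     │     ├─ 0 *
│     │     │     └─ 1
│     │     │        └─ 0
│     │     │           └─ 0 *
│     │     │              └─ 0 *
│     │     └─ 1 *
│     └─ 1
│        └─ 1 *
└─ 1
   └─ 1
      └─ 1
         └─ 0
            └─ 1
               └─ 0
                  └─ 0 *
Counting every labelled node above: 28.

28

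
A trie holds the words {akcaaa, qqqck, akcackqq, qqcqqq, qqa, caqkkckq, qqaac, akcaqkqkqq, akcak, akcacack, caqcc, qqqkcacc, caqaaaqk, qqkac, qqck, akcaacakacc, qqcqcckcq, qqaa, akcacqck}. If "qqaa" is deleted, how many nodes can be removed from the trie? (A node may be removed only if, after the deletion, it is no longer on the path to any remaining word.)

A node on "qqaa"'s path can go only if nothing else ends at it or branches off below it.
Every node on "qqaa" is still needed (e.g. by "qqaac"), so nothing is freed.
Nodes removed: 0

0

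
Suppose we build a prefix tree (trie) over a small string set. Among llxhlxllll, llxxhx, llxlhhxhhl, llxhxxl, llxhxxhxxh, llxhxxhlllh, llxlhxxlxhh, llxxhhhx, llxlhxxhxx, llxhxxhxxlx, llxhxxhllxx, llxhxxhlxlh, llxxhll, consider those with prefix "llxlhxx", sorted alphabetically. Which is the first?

Filter for "llxlhxx…" and sort: "llxlhxxhxx", "llxlhxxlxhh"
The 1st is llxlhxxhxx.

llxlhxxhxx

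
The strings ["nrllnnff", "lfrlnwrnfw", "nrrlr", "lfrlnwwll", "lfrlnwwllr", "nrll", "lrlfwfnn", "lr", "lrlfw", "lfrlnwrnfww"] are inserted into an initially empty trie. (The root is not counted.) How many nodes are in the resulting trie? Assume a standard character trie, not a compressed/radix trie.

Insert word by word; a character creates a node only if that edge doesn't already exist:
  "nrllnnff" → 8 new (n, r, l, l, n, n, f, f)
  "lfrlnwrnfw" → 10 new (l, f, r, l, n, w, r, n, f, w)
  "nrrlr" → prefix "nr" already present; 3 new (r, l, r)
  "lfrlnwwll" → prefix "lfrlnw" already present; 3 new (w, l, l)
  "lfrlnwwllr" → prefix "lfrlnwwll" already present; 1 new (r)
  "nrll" → prefix "nrll" already present; 0 new (none)
  "lrlfwfnn" → prefix "l" already present; 7 new (r, l, f, w, f, n, n)
  "lr" → prefix "lr" already present; 0 new (none)
  "lrlfw" → prefix "lrlfw" already present; 0 new (none)
  "lfrlnwrnfww" → prefix "lfrlnwrnfw" already present; 1 new (w)
Total nodes = 8 + 10 + 3 + 3 + 1 + 0 + 7 + 0 + 0 + 1 = 33

33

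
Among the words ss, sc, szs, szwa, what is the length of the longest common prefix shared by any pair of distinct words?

2

The deepest shared node is where two words last agree before diverging.
"szs" and "szwa" agree on "sz" (2 characters) before diverging; nothing deeper is shared.
Longest shared-prefix length: 2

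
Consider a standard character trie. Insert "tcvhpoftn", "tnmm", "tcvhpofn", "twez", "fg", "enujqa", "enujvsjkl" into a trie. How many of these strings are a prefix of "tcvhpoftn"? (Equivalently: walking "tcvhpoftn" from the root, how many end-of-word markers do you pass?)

Check each prefix of "tcvhpoftn" against the stored set — each match is an end-marker on the path.
Prefixes of the query that are stored words: "tcvhpoftn"
Count: 1

1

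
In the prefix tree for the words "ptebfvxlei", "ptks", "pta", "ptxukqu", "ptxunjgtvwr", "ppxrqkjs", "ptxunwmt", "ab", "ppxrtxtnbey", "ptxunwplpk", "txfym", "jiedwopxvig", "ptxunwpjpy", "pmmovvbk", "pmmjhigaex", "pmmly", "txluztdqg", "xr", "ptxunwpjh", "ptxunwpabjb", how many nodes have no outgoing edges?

Leaves are exactly the stored words that no other stored word extends.
Those words: "ab", "jiedwopxvig", "pmmjhigaex", "pmmly", "pmmovvbk", "ppxrqkjs", "ppxrtxtnbey", "pta", "ptebfvxlei", "ptks", "ptxukqu", "ptxunjgtvwr", "ptxunwmt", "ptxunwpabjb", "ptxunwpjh", "ptxunwpjpy", "ptxunwplpk", "txfym", "txluztdqg", "xr"
Leaf count: 20

20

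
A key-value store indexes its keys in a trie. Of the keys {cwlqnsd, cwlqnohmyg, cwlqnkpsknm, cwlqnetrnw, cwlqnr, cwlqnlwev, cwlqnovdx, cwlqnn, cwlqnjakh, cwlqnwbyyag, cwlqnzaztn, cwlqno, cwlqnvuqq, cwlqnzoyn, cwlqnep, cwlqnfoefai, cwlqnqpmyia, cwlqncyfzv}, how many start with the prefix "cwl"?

Filter for entries beginning with "cwl":
Matches: "cwlqncyfzv", "cwlqnep", "cwlqnetrnw", "cwlqnfoefai", "cwlqnjakh", "cwlqnkpsknm", "cwlqnlwev", "cwlqnn", "cwlqno", "cwlqnohmyg", "cwlqnovdx", "cwlqnqpmyia", "cwlqnr", "cwlqnsd", "cwlqnvuqq", "cwlqnwbyyag", "cwlqnzaztn", "cwlqnzoyn"
Count: 18

18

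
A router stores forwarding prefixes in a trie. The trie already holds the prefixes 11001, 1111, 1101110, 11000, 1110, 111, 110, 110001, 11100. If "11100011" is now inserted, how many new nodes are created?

"11100" is already a path in the trie; the remaining "011" must be added.
New nodes needed: |"11100011"| − 5 = 8 − 5 = 3.

3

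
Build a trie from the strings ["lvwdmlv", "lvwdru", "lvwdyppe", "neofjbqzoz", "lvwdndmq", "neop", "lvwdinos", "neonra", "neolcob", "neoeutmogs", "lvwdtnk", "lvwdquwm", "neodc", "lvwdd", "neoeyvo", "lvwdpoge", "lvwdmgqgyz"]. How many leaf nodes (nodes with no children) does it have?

17

A leaf is a node with no children — equivalently, the end of a word that is not a proper prefix of any other stored word.
Those words: "lvwdd", "lvwdinos", "lvwdmgqgyz", "lvwdmlv", "lvwdndmq", "lvwdpoge", "lvwdquwm", "lvwdru", "lvwdtnk", "lvwdyppe", "neodc", "neoeutmogs", "neoeyvo", "neofjbqzoz", "neolcob", "neonra", "neop"
Leaf count: 17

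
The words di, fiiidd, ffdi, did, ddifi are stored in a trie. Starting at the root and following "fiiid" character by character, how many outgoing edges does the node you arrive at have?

Follow the path "fiiid" to its node, then look at its outgoing edges.
Characters that immediately follow "fiiid" among the stored strings: {d}.
That node has 1 child edge.

1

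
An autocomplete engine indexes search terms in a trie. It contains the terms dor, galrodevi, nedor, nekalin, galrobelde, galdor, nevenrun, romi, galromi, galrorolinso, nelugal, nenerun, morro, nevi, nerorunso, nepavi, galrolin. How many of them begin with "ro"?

Filter for entries beginning with "ro":
Matches: "romi"
Count: 1

1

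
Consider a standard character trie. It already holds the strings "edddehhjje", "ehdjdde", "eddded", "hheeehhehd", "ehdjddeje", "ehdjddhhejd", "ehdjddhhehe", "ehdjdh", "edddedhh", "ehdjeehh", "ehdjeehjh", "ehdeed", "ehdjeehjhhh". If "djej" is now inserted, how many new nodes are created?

"djej" shares no prefix with any stored word, so all 4 characters open new nodes.
4 − 0 = 4 new nodes.

4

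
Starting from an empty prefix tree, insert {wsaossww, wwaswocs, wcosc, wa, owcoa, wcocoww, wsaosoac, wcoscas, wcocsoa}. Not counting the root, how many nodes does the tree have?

Count nodes per top-level branch (shared prefixes stored once):
  'o'-branch (owcoa): 5 nodes
  'w'-branch (wa, wcocoww, wcocsoa, wcosc, wcoscas, wsaosoac, wsaossww, wwaswocs): 32 nodes
Sum: 37

37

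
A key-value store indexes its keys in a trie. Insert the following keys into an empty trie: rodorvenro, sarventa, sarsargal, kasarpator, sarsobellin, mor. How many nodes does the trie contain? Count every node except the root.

Count nodes per top-level branch (shared prefixes stored once):
  'k'-branch (kasarpator): 10 nodes
  'm'-branch (mor): 3 nodes
  'r'-branch (rodorvenro): 10 nodes
  's'-branch (sarsargal, sarsobellin, sarventa): 21 nodes
Sum: 44

44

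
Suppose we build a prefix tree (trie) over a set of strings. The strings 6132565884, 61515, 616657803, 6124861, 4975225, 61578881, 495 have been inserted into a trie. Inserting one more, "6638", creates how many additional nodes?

3

The longest prefix of "6638" already in the trie is "6" (length 1).
New nodes needed: |"6638"| − 1 = 4 − 1 = 3.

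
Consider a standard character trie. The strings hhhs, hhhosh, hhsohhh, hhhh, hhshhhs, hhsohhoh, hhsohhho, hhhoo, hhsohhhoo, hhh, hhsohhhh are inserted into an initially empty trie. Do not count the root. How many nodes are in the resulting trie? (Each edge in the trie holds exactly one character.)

23

Count nodes per top-level branch (shared prefixes stored once):
  'h'-branch (hhh, hhhh, hhhoo, hhhosh, hhhs, hhshhhs, hhsohhh, hhsohhhh, hhsohhho, hhsohhhoo, hhsohhoh): 23 nodes
Sum: 23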